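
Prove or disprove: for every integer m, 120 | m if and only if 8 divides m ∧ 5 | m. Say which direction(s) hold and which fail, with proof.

(⟸) This fails: take m = 40. Both 8 ∣ 40 and 5 ∣ 40, yet 40 is not a multiple of 120 (since 40 = 0·120 + 40), so 120 ∤ 40.

(⟹) If 120 ∣ m, write m = 120q. Since 120 = 15·8, m = 8·(15q), so 8 ∣ m; and since 120 = 24·5, m = 5·(24q), so 5 ∣ m.

(⇒) holds; (⇐) fails.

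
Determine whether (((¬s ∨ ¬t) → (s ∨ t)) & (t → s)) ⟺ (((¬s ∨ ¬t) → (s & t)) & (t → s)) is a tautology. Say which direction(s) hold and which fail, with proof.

Only the reverse direction holds.

[⇒] This fails. Under t = F, s = T, the left side is true but the right side is false.

[⇐] Assume the antecedent. If t is true, the antecedent forces (t = T, s = T), and the consequent holds there. If t is false, the antecedent cannot hold. Either way the consequent holds.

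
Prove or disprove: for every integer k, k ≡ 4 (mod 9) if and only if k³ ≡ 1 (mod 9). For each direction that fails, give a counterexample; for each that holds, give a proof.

Only the forward direction holds.

Forward direction. Suppose k ≡ 4 (mod 9). Write k = 9j + 4. Then (9j + 4)³ = 729j³ + 972j² + 432j + 64 = 9(81j³ + 108j² + 48j + 7) + 1, so k³ ≡ 1 (mod 9).

Converse. This fails: take k = 1. Then 1³ = 1 ≡ 1 (mod 9), yet 1 ≡ 1 (mod 9), not 4.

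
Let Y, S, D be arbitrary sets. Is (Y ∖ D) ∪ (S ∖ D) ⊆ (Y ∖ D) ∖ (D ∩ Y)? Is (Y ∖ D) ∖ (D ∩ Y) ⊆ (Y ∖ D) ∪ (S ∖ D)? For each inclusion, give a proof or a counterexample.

(⊆) This inclusion fails. Take Y = ∅, S = {1}, D = ∅; then 1 ∈ (Y ∖ D) ∪ (S ∖ D) but 1 ∉ (Y ∖ D) ∖ (D ∩ Y).

(⊇) Let x ∈ (Y ∖ D) ∖ (D ∩ Y). Then either x ∈ Y and x ∉ S, D; or x ∈ Y ∩ S and x ∉ D. In each case x ∈ (Y ∖ D) ∪ (S ∖ D), so (Y ∖ D) ∖ (D ∩ Y) ⊆ (Y ∖ D) ∪ (S ∖ D).

(⊆) fails; (⊇) holds.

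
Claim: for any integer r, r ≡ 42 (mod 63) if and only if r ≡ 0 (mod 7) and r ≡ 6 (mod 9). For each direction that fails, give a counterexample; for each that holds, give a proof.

The biconditional holds.

(⇐) If r ≡ 0 (mod 7) and r ≡ 6 (mod 9), then by the Chinese remainder theorem r ≡ 42 (mod 63). This is exactly r ≡ 42 (mod 63).

(⇒) Suppose r ≡ 42 (mod 63); write r = 63j + 42. Since 7 ∣ 63, reducing mod 7 gives r ≡ 42 ≡ 0 (mod 7); since 9 ∣ 63, reducing mod 9 gives r ≡ 42 ≡ 6 (mod 9).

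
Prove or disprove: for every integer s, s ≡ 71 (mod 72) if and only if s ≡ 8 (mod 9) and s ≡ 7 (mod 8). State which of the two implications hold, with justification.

(⇒) Suppose s ≡ 71 (mod 72); write s = 72j + 71. Since 9 ∣ 72, reducing mod 9 gives s ≡ 71 ≡ 8 (mod 9); since 8 ∣ 72, reducing mod 8 gives s ≡ 71 ≡ 7 (mod 8).

(⇐) Conversely, if s ≡ 8 (mod 9) and s ≡ 7 (mod 8), then by the Chinese remainder theorem s ≡ 71 (mod 72). This is exactly s ≡ 71 (mod 72).

Both directions hold.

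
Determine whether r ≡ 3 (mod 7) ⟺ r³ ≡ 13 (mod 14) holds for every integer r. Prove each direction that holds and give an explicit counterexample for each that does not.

Neither direction holds.

(⇒) This fails: take r = 10. Then 10 ≡ 3 (mod 7), but 10³ = 1000 ≡ 6 (mod 14), not 13.

(⇐) This fails: take r = 5. Then 5³ = 125 ≡ 13 (mod 14), yet 5 ≡ 5 (mod 7), not 3.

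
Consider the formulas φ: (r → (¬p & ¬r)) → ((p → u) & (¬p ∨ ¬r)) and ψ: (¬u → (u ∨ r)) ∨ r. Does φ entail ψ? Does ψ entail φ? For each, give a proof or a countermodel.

(⇒) This fails. Under u = F, r = F, p = F, the left side is true but the right side is false.

(⇐) Assume the antecedent. If u is true, the consequent reduces to true regardless of the other variables. If u is false, the antecedent forces (u = F, r = T, p = F) or (u = F, r = T, p = T), and the consequent holds there. Either way the consequent holds.

The forward direction fails; the converse holds.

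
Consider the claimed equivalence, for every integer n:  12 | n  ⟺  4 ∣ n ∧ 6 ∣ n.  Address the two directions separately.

(←) Suppose 4 ∣ n and 6 ∣ n. Any common multiple of 4 and 6 is a multiple of their lcm; here lcm(4, 6) = 4·6/gcd(4, 6) = 24/2 = 12, so 12 ∣ n.

(→) If 12 ∣ n, write n = 12q. Since 12 = 3·4, n = 4·(3q), so 4 ∣ n; and since 12 = 2·6, n = 6·(2q), so 6 ∣ n.

The biconditional holds.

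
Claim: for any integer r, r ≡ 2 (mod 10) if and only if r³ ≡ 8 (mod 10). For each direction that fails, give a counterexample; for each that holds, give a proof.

(→) Suppose r ≡ 2 (mod 10). Write r = 10j + 2. Then (10j + 2)³ = 1000j³ + 600j² + 120j + 8 = 10(100j³ + 60j² + 12j) + 8, so r³ ≡ 8 (mod 10).

(←) For the converse, argue contrapositively. If r ≢ 2 (mod 10), then r is congruent to one of 0, 1, 3, 4, 5, 6, 7, 8, 9 modulo 10, and these give r³ ≡ 0, 1, 7, 4, 5, 6, 3, 2, 9 respectively — never 8.

Both implications hold.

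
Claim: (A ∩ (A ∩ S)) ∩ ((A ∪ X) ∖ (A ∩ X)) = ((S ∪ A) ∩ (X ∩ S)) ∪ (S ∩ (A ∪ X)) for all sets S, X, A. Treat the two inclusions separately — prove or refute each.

(⟹) Let x ∈ (A ∩ (A ∩ S)) ∩ ((A ∪ X) ∖ (A ∩ X)). Then x ∈ S ∩ A and x ∉ X, from which x ∈ ((S ∪ A) ∩ (X ∩ S)) ∪ (S ∩ (A ∪ X)).

(⟸) This inclusion fails. Take S = {1}, X = {1}, A = ∅; then 1 ∈ ((S ∪ A) ∩ (X ∩ S)) ∪ (S ∩ (A ∪ X)) but 1 ∉ (A ∩ (A ∩ S)) ∩ ((A ∪ X) ∖ (A ∩ X)).

(⊆) holds; (⊇) fails.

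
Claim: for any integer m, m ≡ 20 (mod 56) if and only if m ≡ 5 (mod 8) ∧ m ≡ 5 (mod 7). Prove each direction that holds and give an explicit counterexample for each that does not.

[⇒] This fails: m = 20 gives 20 ≡ 20 (mod 56) but 20 ≡ 4 (mod 8), so the conjunction on the right does not hold.

[⇐] This fails: m = 5 satisfies both congruences on the right (5 ≡ 5 mod 8 and 5 ≡ 5 mod 7) yet 5 ≡ 5 (mod 56), not 20.

(⇒) fails and (⇐) fails.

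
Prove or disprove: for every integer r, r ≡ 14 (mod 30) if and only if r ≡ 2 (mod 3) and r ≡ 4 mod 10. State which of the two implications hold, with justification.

Equivalent; both directions hold.

(⇒) Suppose r ≡ 14 (mod 30); write r = 30j + 14. Since 3 ∣ 30, reducing mod 3 gives r ≡ 14 ≡ 2 (mod 3); since 10 ∣ 30, reducing mod 10 gives r ≡ 14 ≡ 4 (mod 10).

(⇐) Conversely, if r ≡ 2 (mod 3) and r ≡ 4 (mod 10), then by the Chinese remainder theorem r ≡ 14 (mod 30). This is exactly r ≡ 14 (mod 30).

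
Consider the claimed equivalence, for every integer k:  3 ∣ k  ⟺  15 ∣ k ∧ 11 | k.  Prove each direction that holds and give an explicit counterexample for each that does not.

Not equivalent: only (⇐) holds.

(⇐) Suppose 15 ∣ k and 11 ∣ k. Any common multiple of 15 and 11 is a multiple of their lcm; here gcd(15, 11) = 1, so lcm(15, 11) = 15·11 = 165, so 165 ∣ k. Since 3 ∣ 165, it follows that 3 ∣ k.

(⇒) This fails: take k = 3. Certainly 3 ∣ 3, but 15 ∤ 3.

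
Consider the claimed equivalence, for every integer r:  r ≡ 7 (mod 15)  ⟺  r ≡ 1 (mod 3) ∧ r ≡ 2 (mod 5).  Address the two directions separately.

Both directions hold; the statement is true.

Forward direction. Suppose r ≡ 7 (mod 15); write r = 15j + 7. Since 3 ∣ 15, reducing mod 3 gives r ≡ 7 ≡ 1 (mod 3); since 5 ∣ 15, reducing mod 5 gives r ≡ 7 ≡ 2 (mod 5).

Converse. If r ≡ 1 (mod 3) and r ≡ 2 (mod 5), then by the Chinese remainder theorem r ≡ 7 (mod 15). This is exactly r ≡ 7 (mod 15).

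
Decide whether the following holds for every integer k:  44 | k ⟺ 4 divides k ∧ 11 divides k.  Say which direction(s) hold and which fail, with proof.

[⇒] If 44 ∣ k, write k = 44q. Since 44 = 11·4, k = 4·(11q), so 4 ∣ k; and since 44 = 4·11, k = 11·(4q), so 11 ∣ k.

[⇐] Suppose 4 ∣ k and 11 ∣ k. Any common multiple of 4 and 11 is a multiple of their lcm; here gcd(4, 11) = 1, so lcm(4, 11) = 4·11 = 44, so 44 ∣ k.

Equivalent; both directions hold.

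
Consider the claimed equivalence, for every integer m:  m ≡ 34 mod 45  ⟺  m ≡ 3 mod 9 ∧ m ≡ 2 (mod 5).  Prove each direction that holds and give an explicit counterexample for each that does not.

Both directions fail.

(⟹) This fails: m = 34 gives 34 ≡ 34 (mod 45) but 34 ≡ 7 (mod 9), so the conjunction on the right does not hold.

(⟸) This fails: m = 12 satisfies both congruences on the right (12 ≡ 3 mod 9 and 12 ≡ 2 mod 5) yet 12 ≡ 12 (mod 45), not 34.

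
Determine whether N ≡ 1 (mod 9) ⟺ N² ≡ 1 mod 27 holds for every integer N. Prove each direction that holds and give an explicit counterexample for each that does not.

Neither direction holds.

(→) This fails: take N = 10. Then 10 ≡ 1 (mod 9), but 10² = 100 ≡ 19 (mod 27), not 1.

(←) This fails: take N = 26. Then 26² = 676 ≡ 1 (mod 27), yet 26 ≡ 8 (mod 9), not 1.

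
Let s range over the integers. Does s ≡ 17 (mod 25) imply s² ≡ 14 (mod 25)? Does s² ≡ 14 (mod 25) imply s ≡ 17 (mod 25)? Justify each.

Only the forward direction holds.

(⇒) Suppose s ≡ 17 (mod 25). Write s = 25j + 17. Then (25j + 17)² = 625j² + 850j + 289 = 25(25j² + 34j + 11) + 14, so s² ≡ 14 (mod 25).

(⇐) This fails: take s = 8. Then 8² = 64 ≡ 14 (mod 25), yet 8 ≡ 8 (mod 25), not 17.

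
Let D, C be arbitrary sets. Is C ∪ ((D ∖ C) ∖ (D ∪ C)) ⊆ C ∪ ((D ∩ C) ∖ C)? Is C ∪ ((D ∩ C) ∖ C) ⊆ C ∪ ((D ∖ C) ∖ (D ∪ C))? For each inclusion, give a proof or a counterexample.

Forward inclusion. Let x ∈ C ∪ ((D ∖ C) ∖ (D ∪ C)). Then either x ∈ C and x ∉ D; or x ∈ D ∩ C. In each case x ∈ C ∪ ((D ∩ C) ∖ C), so C ∪ ((D ∖ C) ∖ (D ∪ C)) ⊆ C ∪ ((D ∩ C) ∖ C).

Reverse inclusion. Let x ∈ C ∪ ((D ∩ C) ∖ C). Then either x ∈ C and x ∉ D; or x ∈ D ∩ C. In each case x ∈ C ∪ ((D ∖ C) ∖ (D ∪ C)), so C ∪ ((D ∩ C) ∖ C) ⊆ C ∪ ((D ∖ C) ∖ (D ∪ C)).

Both inclusions hold.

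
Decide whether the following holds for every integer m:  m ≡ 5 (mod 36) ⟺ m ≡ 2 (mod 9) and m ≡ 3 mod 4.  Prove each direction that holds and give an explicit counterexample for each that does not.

Both directions fail.

(→) This fails: m = 5 gives 5 ≡ 5 (mod 36) but 5 ≡ 5 (mod 9), so the conjunction on the right does not hold.

(←) This fails: m = 11 satisfies both congruences on the right (11 ≡ 2 mod 9 and 11 ≡ 3 mod 4) yet 11 ≡ 11 (mod 36), not 5.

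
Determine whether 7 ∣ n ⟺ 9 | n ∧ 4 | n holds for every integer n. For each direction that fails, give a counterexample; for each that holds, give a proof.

(⇒) fails and (⇐) fails.

(⇒) This fails: take n = 7. Certainly 7 ∣ 7, but 9 ∤ 7.

(⇐) This fails: take n = 36. Both 9 ∣ 36 and 4 ∣ 36, yet 36 is not a multiple of 7 (since 36 = 5·7 + 1), so 7 ∤ 36.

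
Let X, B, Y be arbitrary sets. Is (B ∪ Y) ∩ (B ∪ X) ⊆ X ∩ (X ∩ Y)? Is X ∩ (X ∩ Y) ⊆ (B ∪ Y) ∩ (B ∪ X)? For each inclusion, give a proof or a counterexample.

The sets are not equal: only the reverse inclusion holds.

Forward inclusion. This inclusion fails. Take X = ∅, B = {1}, Y = ∅; then 1 ∈ (B ∪ Y) ∩ (B ∪ X) but 1 ∉ X ∩ (X ∩ Y).

Reverse inclusion. Let x ∈ X ∩ (X ∩ Y). Then either x ∈ X ∩ Y and x ∉ B; or x ∈ X ∩ B ∩ Y. In each case x ∈ (B ∪ Y) ∩ (B ∪ X), so X ∩ (X ∩ Y) ⊆ (B ∪ Y) ∩ (B ∪ X).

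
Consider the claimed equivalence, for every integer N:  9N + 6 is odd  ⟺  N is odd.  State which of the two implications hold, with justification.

Both implications hold.

(→) Suppose 9N + 6 is odd. Since 9 is odd, 9N and N have the same parity, so 9N + 6 ≡ N + 6 (mod 2). As 6 is even, 9N + 6 is odd exactly when N is odd. Thus N is odd.

(←) Conversely, suppose N is odd; write N = 2j + 1. Then 9N + 6 = 9·(2j + 1) + 6 = 2·9j + 15, which is odd.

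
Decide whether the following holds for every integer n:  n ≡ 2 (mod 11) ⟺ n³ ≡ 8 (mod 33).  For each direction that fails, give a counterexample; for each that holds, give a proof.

Forward direction. This fails: take n = 13. Then 13 ≡ 2 (mod 11), but 13³ = 2197 ≡ 19 (mod 33), not 8.

Converse. The residues r modulo 33 with r³ ≡ 8 (mod 33) are exactly {2}, and each is ≡ 2 (mod 11).

Only the converse holds.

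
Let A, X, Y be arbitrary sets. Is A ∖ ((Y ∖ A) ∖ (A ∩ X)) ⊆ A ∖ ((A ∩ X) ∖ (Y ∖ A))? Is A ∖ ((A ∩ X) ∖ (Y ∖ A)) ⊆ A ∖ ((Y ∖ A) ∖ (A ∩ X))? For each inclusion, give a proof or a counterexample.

The sets are not equal: only the reverse inclusion holds.

Forward inclusion. This inclusion fails. Take A = {1}, X = {1}, Y = ∅; then 1 ∈ A ∖ ((Y ∖ A) ∖ (A ∩ X)) but 1 ∉ A ∖ ((A ∩ X) ∖ (Y ∖ A)).

Reverse inclusion. Let x ∈ A ∖ ((A ∩ X) ∖ (Y ∖ A)). Then either x ∈ A and x ∉ X, Y; or x ∈ A ∩ Y and x ∉ X. In each case x ∈ A ∖ ((Y ∖ A) ∖ (A ∩ X)), so A ∖ ((A ∩ X) ∖ (Y ∖ A)) ⊆ A ∖ ((Y ∖ A) ∖ (A ∩ X)).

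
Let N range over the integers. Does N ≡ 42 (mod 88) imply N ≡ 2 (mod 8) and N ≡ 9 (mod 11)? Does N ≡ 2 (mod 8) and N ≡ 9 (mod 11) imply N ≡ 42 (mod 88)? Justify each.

Forward direction. Suppose N ≡ 42 (mod 88); write N = 88j + 42. Since 8 ∣ 88, reducing mod 8 gives N ≡ 42 ≡ 2 (mod 8); since 11 ∣ 88, reducing mod 11 gives N ≡ 42 ≡ 9 (mod 11).

Converse. If N ≡ 2 (mod 8) and N ≡ 9 (mod 11), then by the Chinese remainder theorem N ≡ 42 (mod 88). This is exactly N ≡ 42 (mod 88).

Both implications hold.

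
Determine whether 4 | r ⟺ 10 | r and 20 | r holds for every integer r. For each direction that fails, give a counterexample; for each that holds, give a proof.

(⟹) This fails: take r = 4. Certainly 4 ∣ 4, but 10 ∤ 4.

(⟸) Suppose 10 ∣ r and 20 ∣ r. Any common multiple of 10 and 20 is a multiple of their lcm; here lcm(10, 20) = 10·20/gcd(10, 20) = 200/10 = 20, so 20 ∣ r. Since 4 ∣ 20, it follows that 4 ∣ r.

The forward direction fails; the converse holds.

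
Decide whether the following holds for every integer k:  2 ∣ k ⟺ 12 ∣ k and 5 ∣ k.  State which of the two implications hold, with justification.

Not equivalent: only (⇐) holds.

(←) Suppose 12 ∣ k and 5 ∣ k. Any common multiple of 12 and 5 is a multiple of their lcm; here gcd(12, 5) = 1, so lcm(12, 5) = 12·5 = 60, so 60 ∣ k. Since 2 ∣ 60, it follows that 2 ∣ k.

(→) This fails: take k = 2. Certainly 2 ∣ 2, but 12 ∤ 2.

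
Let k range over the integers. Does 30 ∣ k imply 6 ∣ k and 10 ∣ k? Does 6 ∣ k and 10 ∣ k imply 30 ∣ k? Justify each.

Both implications hold.

(⟹) If 30 ∣ k, write k = 30q. Since 30 = 5·6, k = 6·(5q), so 6 ∣ k; and since 30 = 3·10, k = 10·(3q), so 10 ∣ k.

(⟸) Suppose 6 ∣ k and 10 ∣ k. Any common multiple of 6 and 10 is a multiple of their lcm; here lcm(6, 10) = 6·10/gcd(6, 10) = 60/2 = 30, so 30 ∣ k.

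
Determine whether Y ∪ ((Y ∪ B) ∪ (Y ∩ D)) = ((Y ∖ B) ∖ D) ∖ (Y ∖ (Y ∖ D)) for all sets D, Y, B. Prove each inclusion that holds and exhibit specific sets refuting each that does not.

(⟹) This inclusion fails. Take D = {1}, Y = {1}, B = ∅; then 1 ∈ Y ∪ ((Y ∪ B) ∪ (Y ∩ D)) but 1 ∉ ((Y ∖ B) ∖ D) ∖ (Y ∖ (Y ∖ D)).

(⟸) Let x ∈ ((Y ∖ B) ∖ D) ∖ (Y ∖ (Y ∖ D)). Then x ∈ Y and x ∉ D, B, from which x ∈ Y ∪ ((Y ∪ B) ∪ (Y ∩ D)).

(⊆) fails; (⊇) holds.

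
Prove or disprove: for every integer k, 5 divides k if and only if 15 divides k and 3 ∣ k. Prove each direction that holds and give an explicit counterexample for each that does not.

Forward direction. This fails: take k = 5. Certainly 5 ∣ 5, but 15 ∤ 5.

Converse. Suppose 15 ∣ k and 3 ∣ k. Any common multiple of 15 and 3 is a multiple of their lcm; here lcm(15, 3) = 15·3/gcd(15, 3) = 45/3 = 15, so 15 ∣ k. Since 5 ∣ 15, it follows that 5 ∣ k.

Only the converse holds.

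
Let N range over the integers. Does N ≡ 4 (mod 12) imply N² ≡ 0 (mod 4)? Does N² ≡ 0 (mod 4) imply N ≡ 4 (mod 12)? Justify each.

Only the forward implication holds.

Converse. This fails: take N = 0. Then 0² = 0 ≡ 0 (mod 4), yet 0 ≡ 0 (mod 12), not 4.

Forward direction. Suppose N ≡ 4 (mod 12). Then N² ≡ 4² = 16 (mod 12), and since 4 ∣ 12, also N² ≡ 0 (mod 4).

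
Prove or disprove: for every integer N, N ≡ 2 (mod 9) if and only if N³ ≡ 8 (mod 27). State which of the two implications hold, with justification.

Equivalent; both directions hold.

Converse. The residues r modulo 27 with r³ ≡ 8 (mod 27) are exactly {2, 11, 20}, and each is ≡ 2 (mod 9).

Forward direction. Suppose N ≡ 2 (mod 9). Working modulo 27, N ∈ {2, 11, 20}; for each such r, r³ ≡ 8 (mod 27).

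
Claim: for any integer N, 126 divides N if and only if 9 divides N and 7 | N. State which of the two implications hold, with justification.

[⇒] If 126 ∣ N, write N = 126q. Since 126 = 14·9, N = 9·(14q), so 9 ∣ N; and since 126 = 18·7, N = 7·(18q), so 7 ∣ N.

[⇐] This fails: take N = 63. Both 9 ∣ 63 and 7 ∣ 63, yet 63 is not a multiple of 126 (since 63 = 0·126 + 63), so 126 ∤ 63.

Only the forward implication holds.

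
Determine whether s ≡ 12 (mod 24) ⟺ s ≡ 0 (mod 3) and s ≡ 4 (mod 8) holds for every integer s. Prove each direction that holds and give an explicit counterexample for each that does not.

(←) If s ≡ 0 (mod 3) and s ≡ 4 (mod 8), then by the Chinese remainder theorem s ≡ 12 (mod 24). This is exactly s ≡ 12 (mod 24).

(→) Suppose s ≡ 12 (mod 24); write s = 24j + 12. Since 3 ∣ 24, reducing mod 3 gives s ≡ 12 ≡ 0 (mod 3); since 8 ∣ 24, reducing mod 8 gives s ≡ 12 ≡ 4 (mod 8).

Both directions hold; the statement is true.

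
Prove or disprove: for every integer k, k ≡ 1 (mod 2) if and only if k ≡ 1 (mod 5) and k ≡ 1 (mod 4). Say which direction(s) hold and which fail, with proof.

Only the reverse direction holds.

(⟸) If k ≡ 1 (mod 5) and k ≡ 1 (mod 4), then by the Chinese remainder theorem k ≡ 1 (mod 20). Since 1 ≡ 1 (mod 2) and 2 ∣ 20, we get k ≡ 1 (mod 2).

(⟹) This fails: k = 3 gives 3 ≡ 1 (mod 2) but 3 ≡ 3 (mod 5), so the conjunction on the right does not hold.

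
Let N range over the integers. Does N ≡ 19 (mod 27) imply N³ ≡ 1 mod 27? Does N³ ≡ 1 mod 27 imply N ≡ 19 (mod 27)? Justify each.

Only the forward direction holds.

[⇒] Suppose N ≡ 19 (mod 27). Write N = 27j + 19. Then (27j + 19)³ = 19683j³ + 41553j² + 29241j + 6859 = 27(729j³ + 1539j² + 1083j + 254) + 1, so N³ ≡ 1 (mod 27).

[⇐] This fails: take N = 1. Then 1³ = 1 ≡ 1 (mod 27), yet 1 ≡ 1 (mod 27), not 19.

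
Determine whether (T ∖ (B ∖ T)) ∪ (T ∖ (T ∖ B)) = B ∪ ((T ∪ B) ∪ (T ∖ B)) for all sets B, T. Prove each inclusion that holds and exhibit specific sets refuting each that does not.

(⟹) Let x ∈ (T ∖ (B ∖ T)) ∪ (T ∖ (T ∖ B)). Then either x ∈ T and x ∉ B; or x ∈ B ∩ T. In each case x ∈ B ∪ ((T ∪ B) ∪ (T ∖ B)), so (T ∖ (B ∖ T)) ∪ (T ∖ (T ∖ B)) ⊆ B ∪ ((T ∪ B) ∪ (T ∖ B)).

(⟸) This inclusion fails. Take B = {1}, T = ∅; then 1 ∈ B ∪ ((T ∪ B) ∪ (T ∖ B)) but 1 ∉ (T ∖ (B ∖ T)) ∪ (T ∖ (T ∖ B)).

Only the forward inclusion holds.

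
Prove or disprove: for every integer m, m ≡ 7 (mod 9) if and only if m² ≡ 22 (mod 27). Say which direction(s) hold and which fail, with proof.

(⇒) This fails: take m = 16. Then 16 ≡ 7 (mod 9), but 16² = 256 ≡ 13 (mod 27), not 22.

(⇐) This fails: take m = 20. Then 20² = 400 ≡ 22 (mod 27), yet 20 ≡ 2 (mod 9), not 7.

Neither implication holds.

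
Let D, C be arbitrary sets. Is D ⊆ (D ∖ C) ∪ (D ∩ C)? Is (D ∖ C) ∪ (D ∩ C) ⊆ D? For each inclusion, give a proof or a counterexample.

The two sets are equal.

Forward inclusion. Let x ∈ D. Then either x ∈ D and x ∉ C; or x ∈ D ∩ C. In each case x ∈ (D ∖ C) ∪ (D ∩ C), so D ⊆ (D ∖ C) ∪ (D ∩ C).

Reverse inclusion. Let x ∈ (D ∖ C) ∪ (D ∩ C). Then either x ∈ D and x ∉ C; or x ∈ D ∩ C. In each case x ∈ D, so (D ∖ C) ∪ (D ∩ C) ⊆ D.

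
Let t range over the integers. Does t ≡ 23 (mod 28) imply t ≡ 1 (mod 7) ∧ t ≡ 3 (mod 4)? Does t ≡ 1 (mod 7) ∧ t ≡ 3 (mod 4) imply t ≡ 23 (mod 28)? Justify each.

(⇒) fails and (⇐) fails.

[⇒] This fails: t = 23 gives 23 ≡ 23 (mod 28) but 23 ≡ 2 (mod 7), so the conjunction on the right does not hold.

[⇐] This fails: t = 15 satisfies both congruences on the right (15 ≡ 1 mod 7 and 15 ≡ 3 mod 4) yet 15 ≡ 15 (mod 28), not 23.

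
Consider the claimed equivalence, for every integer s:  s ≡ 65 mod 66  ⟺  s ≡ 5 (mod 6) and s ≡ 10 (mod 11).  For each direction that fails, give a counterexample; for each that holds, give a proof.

(→) Suppose s ≡ 65 (mod 66); write s = 66j + 65. Since 6 ∣ 66, reducing mod 6 gives s ≡ 65 ≡ 5 (mod 6); since 11 ∣ 66, reducing mod 11 gives s ≡ 65 ≡ 10 (mod 11).

(←) Conversely, if s ≡ 5 (mod 6) and s ≡ 10 (mod 11), then by the Chinese remainder theorem s ≡ 65 (mod 66). This is exactly s ≡ 65 (mod 66).

Both implications hold.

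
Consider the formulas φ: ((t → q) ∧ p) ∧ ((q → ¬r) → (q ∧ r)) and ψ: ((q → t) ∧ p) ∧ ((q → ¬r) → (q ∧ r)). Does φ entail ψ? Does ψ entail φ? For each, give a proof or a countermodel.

Converse. Assume the antecedent. If t is true, the antecedent forces (t = T, r = T, q = T, p = T), and the consequent holds there. If t is false, the antecedent cannot hold. Either way the consequent holds.

Forward direction. This fails. Under t = F, r = T, q = T, p = T, the left side is true but the right side is false.

Only the reverse direction holds.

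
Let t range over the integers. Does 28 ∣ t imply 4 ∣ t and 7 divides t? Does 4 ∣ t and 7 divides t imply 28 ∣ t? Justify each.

(⇐) Suppose 4 ∣ t and 7 ∣ t. Any common multiple of 4 and 7 is a multiple of their lcm; here gcd(4, 7) = 1, so lcm(4, 7) = 4·7 = 28, so 28 ∣ t.

(⇒) If 28 ∣ t, write t = 28q. Since 28 = 7·4, t = 4·(7q), so 4 ∣ t; and since 28 = 4·7, t = 7·(4q), so 7 ∣ t.

Both directions hold; the statement is true.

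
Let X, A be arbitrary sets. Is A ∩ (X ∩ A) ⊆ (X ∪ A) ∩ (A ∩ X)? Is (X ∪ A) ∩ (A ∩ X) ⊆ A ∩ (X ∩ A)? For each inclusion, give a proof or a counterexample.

Both inclusions hold.

(⊆) Let x ∈ A ∩ (X ∩ A). Then x ∈ X ∩ A, from which x ∈ (X ∪ A) ∩ (A ∩ X).

(⊇) Let x ∈ (X ∪ A) ∩ (A ∩ X). Then x ∈ X ∩ A, from which x ∈ A ∩ (X ∩ A).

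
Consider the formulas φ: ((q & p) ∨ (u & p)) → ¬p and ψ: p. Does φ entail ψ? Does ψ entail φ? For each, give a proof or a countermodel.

Both directions fail.

(→) This fails. Under u = F, p = F, q = F, the left side is true but the right side is false.

(←) This fails. Under u = T, p = T, q = F, the left side is false but the right side is true.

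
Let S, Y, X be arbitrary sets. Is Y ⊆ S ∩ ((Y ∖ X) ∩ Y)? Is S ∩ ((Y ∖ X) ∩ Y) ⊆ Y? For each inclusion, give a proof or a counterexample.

The sets are not equal: only the reverse inclusion holds.

(⟸) Let x ∈ S ∩ ((Y ∖ X) ∩ Y). Then x ∈ S ∩ Y and x ∉ X, from which x ∈ Y.

(⟹) This inclusion fails. Take S = ∅, Y = {1}, X = ∅; then 1 ∈ Y but 1 ∉ S ∩ ((Y ∖ X) ∩ Y).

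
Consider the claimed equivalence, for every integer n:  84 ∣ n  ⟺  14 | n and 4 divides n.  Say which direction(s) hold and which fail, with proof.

(→) If 84 ∣ n, write n = 84q. Since 84 = 6·14, n = 14·(6q), so 14 ∣ n; and since 84 = 21·4, n = 4·(21q), so 4 ∣ n.

(←) This fails: take n = 28. Both 14 ∣ 28 and 4 ∣ 28, yet 28 is not a multiple of 84 (since 28 = 0·84 + 28), so 84 ∤ 28.

The forward direction holds; the converse fails.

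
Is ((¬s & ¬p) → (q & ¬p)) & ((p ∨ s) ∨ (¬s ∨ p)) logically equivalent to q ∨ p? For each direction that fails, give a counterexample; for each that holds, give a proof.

(→) This fails. Under q = F, s = T, p = F, the left side is true but the right side is false.

(←) Assume the antecedent. If q is true, the consequent reduces to true regardless of the other variables. If q is false, the antecedent forces (q = F, s = F, p = T) or (q = F, s = T, p = T), and the consequent holds there. Either way the consequent holds.

Only the converse holds.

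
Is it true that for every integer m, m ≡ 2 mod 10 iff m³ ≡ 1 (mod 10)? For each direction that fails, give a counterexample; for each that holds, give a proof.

(→) This fails: take m = 2. Then 2 ≡ 2 (mod 10), but 2³ = 8 ≡ 8 (mod 10), not 1.

(←) This fails: take m = 1. Then 1³ = 1 ≡ 1 (mod 10), yet 1 ≡ 1 (mod 10), not 2.

Neither implication holds.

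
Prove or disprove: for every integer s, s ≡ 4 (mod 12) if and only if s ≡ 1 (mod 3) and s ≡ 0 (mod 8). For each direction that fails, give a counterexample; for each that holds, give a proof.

Only the reverse direction holds.

[⇒] This fails: s = 4 gives 4 ≡ 4 (mod 12) but 4 ≡ 4 (mod 8), so the conjunction on the right does not hold.

[⇐] Conversely, if s ≡ 1 (mod 3) and s ≡ 0 (mod 8), then by the Chinese remainder theorem s ≡ 16 (mod 24). Since 16 ≡ 4 (mod 12) and 12 ∣ 24, we get s ≡ 4 (mod 12).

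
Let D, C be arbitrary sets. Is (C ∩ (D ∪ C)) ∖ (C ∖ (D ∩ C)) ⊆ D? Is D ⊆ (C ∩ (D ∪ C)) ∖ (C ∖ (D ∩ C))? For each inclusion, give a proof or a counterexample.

(⊆) Let x ∈ (C ∩ (D ∪ C)) ∖ (C ∖ (D ∩ C)). Then x ∈ D ∩ C, from which x ∈ D.

(⊇) This inclusion fails. Take D = {1}, C = ∅; then 1 ∈ D but 1 ∉ (C ∩ (D ∪ C)) ∖ (C ∖ (D ∩ C)).

(⊆) holds; (⊇) fails.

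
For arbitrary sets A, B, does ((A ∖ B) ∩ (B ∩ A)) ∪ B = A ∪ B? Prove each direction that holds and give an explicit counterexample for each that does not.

Only the forward inclusion holds.

Forward inclusion. Let x ∈ ((A ∖ B) ∩ (B ∩ A)) ∪ B. Then either x ∈ B and x ∉ A; or x ∈ A ∩ B. In each case x ∈ A ∪ B, so ((A ∖ B) ∩ (B ∩ A)) ∪ B ⊆ A ∪ B.

Reverse inclusion. This inclusion fails. Take A = {1}, B = ∅; then 1 ∈ A ∪ B but 1 ∉ ((A ∖ B) ∩ (B ∩ A)) ∪ B.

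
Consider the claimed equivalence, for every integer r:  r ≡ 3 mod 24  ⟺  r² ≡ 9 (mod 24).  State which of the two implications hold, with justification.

The forward direction holds; the converse fails.

Forward direction. Suppose r ≡ 3 mod 24. Write r = 24j + 3. Then (24j + 3)² = 576j² + 144j + 9 = 24(24j² + 6j) + 9, so r² ≡ 9 (mod 24).

Converse. This fails: take r = 9. Then 9² = 81 ≡ 9 (mod 24), yet 9 ≡ 9 (mod 24), not 3.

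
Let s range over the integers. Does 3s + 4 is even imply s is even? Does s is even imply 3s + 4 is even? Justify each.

Both directions hold.

(⇒) Suppose 3s + 4 is even. Since 3 is odd, 3s and s have the same parity, so 3s + 4 ≡ s + 4 (mod 2). As 4 is even, 3s + 4 is even exactly when s is even. Thus s is even.

(⇐) Conversely, suppose s is even; write s = 2j. Then 3s + 4 = 3·(2j) + 4 = 2·3j + 4, which is even.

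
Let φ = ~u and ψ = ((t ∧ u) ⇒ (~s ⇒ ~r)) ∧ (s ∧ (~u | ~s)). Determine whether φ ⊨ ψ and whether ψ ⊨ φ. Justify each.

(⇒) fails; (⇐) holds.

[⇒] This fails. Under s = F, t = F, u = F, r = F, the left side is true but the right side is false.

[⇐] Assume the antecedent. If t is true, the antecedent forces (s = T, t = T, u = F, r = F) or (s = T, t = T, u = F, r = T), and ~u holds there. If t is false, the antecedent forces (s = T, t = F, u = F, r = F) or (s = T, t = F, u = F, r = T), and ~u holds there. Either way ~u holds.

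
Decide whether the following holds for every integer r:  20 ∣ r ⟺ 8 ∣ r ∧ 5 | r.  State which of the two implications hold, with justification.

The forward direction fails; the converse holds.

(⟸) Suppose 8 ∣ r and 5 ∣ r. Any common multiple of 8 and 5 is a multiple of their lcm; here gcd(8, 5) = 1, so lcm(8, 5) = 8·5 = 40, so 40 ∣ r. Since 20 ∣ 40, it follows that 20 ∣ r.

(⟹) This fails: take r = 20. Certainly 20 ∣ 20, but 8 ∤ 20.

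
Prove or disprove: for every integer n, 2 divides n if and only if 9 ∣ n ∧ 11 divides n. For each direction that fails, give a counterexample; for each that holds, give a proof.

(⇒) This fails: take n = 2. Certainly 2 ∣ 2, but 9 ∤ 2.

(⇐) This fails: take n = 99. Both 9 ∣ 99 and 11 ∣ 99, yet 99 is not a multiple of 2 (since 99 = 49·2 + 1), so 2 ∤ 99.

Neither implication holds.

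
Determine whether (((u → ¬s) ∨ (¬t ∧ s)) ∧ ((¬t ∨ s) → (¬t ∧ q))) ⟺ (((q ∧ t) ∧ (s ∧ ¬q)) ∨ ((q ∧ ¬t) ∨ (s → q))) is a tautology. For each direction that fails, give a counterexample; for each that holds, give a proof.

(⇒) holds; (⇐) fails.

Converse. This fails. Under q = F, u = F, t = F, s = F, the left side is false but the right side is true.

Forward direction. Assume the antecedent. If q is true, the consequent reduces to true regardless of the other variables. If q is false, the antecedent forces (q = F, u = F, t = T, s = F) or (q = F, u = T, t = T, s = F), and the consequent holds there. Either way the consequent holds.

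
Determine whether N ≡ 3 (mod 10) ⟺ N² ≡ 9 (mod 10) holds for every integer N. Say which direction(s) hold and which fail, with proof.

Only the forward implication holds.

[⇒] Suppose N ≡ 3 (mod 10). Write N = 10j + 3. Then (10j + 3)² = 100j² + 60j + 9 = 10(10j² + 6j) + 9, so N² ≡ 9 (mod 10).

[⇐] This fails: take N = 7. Then 7² = 49 ≡ 9 (mod 10), yet 7 ≡ 7 (mod 10), not 3.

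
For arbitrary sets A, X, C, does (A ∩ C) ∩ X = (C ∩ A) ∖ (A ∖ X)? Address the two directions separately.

Both inclusions hold; the sets are equal.

(⊆) Let x ∈ (A ∩ C) ∩ X. Then x ∈ A ∩ X ∩ C, from which x ∈ (C ∩ A) ∖ (A ∖ X).

(⊇) Let x ∈ (C ∩ A) ∖ (A ∖ X). Then x ∈ A ∩ X ∩ C, from which x ∈ (A ∩ C) ∩ X.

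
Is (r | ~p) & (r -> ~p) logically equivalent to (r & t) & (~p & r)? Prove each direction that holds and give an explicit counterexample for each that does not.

(⟹) This fails. Under r = F, p = F, t = F, the left side is true but the right side is false.

(⟸) Assume the antecedent. If r is true, the antecedent forces (r = T, p = F, t = T), and (r | ~p) & (r -> ~p) holds there. If r is false, the antecedent cannot hold. Either way (r | ~p) & (r -> ~p) holds.

Not equivalent: only (⇐) holds.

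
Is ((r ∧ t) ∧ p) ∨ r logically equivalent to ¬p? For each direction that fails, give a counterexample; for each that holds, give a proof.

Both directions fail.

(⇒) This fails. Under p = T, r = T, t = F, the left side is true but the right side is false.

(⇐) This fails. Under p = F, r = F, t = F, the left side is false but the right side is true.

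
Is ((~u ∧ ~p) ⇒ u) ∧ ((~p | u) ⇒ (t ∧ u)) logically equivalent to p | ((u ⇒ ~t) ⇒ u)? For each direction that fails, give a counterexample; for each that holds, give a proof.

The forward direction holds; the converse fails.

[⇒] Assume the antecedent. If u is true, p | ((u ⇒ ~t) ⇒ u) reduces to true regardless of the other variables. If u is false, the antecedent forces (t = F, u = F, p = T) or (t = T, u = F, p = T), and p | ((u ⇒ ~t) ⇒ u) holds there. Either way p | ((u ⇒ ~t) ⇒ u) holds.

[⇐] This fails. Under t = F, u = T, p = F, the left side is false but the right side is true.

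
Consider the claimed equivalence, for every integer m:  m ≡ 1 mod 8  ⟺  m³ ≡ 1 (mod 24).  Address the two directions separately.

Not equivalent: only (⇐) holds.

Converse. The residues r modulo 24 with r³ ≡ 1 (mod 24) are exactly {1}, and each is ≡ 1 (mod 8).

Forward direction. This fails: take m = 9. Then 9 ≡ 1 (mod 8), but 9³ = 729 ≡ 9 (mod 24), not 1.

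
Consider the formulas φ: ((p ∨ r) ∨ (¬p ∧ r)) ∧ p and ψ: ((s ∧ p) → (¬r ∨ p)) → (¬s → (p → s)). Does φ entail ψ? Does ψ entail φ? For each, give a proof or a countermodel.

(→) This fails. Under s = F, r = F, p = T, the left side is true but the right side is false.

(←) This fails. Under s = F, r = F, p = F, the left side is false but the right side is true.

Neither direction holds.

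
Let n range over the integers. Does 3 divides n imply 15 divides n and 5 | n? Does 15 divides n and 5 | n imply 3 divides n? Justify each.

Only the converse holds.

Forward direction. This fails: take n = 3. Certainly 3 ∣ 3, but 15 ∤ 3.

Converse. Suppose 15 ∣ n and 5 ∣ n. Any common multiple of 15 and 5 is a multiple of their lcm; here lcm(15, 5) = 15·5/gcd(15, 5) = 75/5 = 15, so 15 ∣ n. Since 3 ∣ 15, it follows that 3 ∣ n.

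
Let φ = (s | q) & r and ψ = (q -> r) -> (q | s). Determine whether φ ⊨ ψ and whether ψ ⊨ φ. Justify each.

(⟹) Assume the antecedent. If s is true, (q -> r) -> (q | s) reduces to true regardless of the other variables. If s is false, the antecedent forces (s = F, r = T, q = T), and (q -> r) -> (q | s) holds there. Either way (q -> r) -> (q | s) holds.

(⟸) This fails. Under s = T, r = F, q = F, the left side is false but the right side is true.

The forward direction holds; the converse fails.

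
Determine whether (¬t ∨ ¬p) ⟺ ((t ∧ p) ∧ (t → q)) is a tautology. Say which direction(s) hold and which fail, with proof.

(→) This fails. Under t = F, p = F, q = F, the left side is true but the right side is false.

(←) This fails. Under t = T, p = T, q = T, the left side is false but the right side is true.

(⇒) fails and (⇐) fails.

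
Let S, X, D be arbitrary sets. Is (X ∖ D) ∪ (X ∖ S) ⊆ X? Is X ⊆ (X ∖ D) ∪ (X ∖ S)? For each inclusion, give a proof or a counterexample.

Forward inclusion. Let x ∈ (X ∖ D) ∪ (X ∖ S). Then either x ∈ X and x ∉ S, D; or x ∈ S ∩ X and x ∉ D; or x ∈ X ∩ D and x ∉ S. In each case x ∈ X, so (X ∖ D) ∪ (X ∖ S) ⊆ X.

Reverse inclusion. This inclusion fails. Take S = {1}, X = {1}, D = {1}; then 1 ∈ X but 1 ∉ (X ∖ D) ∪ (X ∖ S).

The sets are not equal: only the forward inclusion holds.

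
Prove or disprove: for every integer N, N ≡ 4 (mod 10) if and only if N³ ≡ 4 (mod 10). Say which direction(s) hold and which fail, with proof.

Both directions hold.

Forward direction. Suppose N ≡ 4 (mod 10). Write N = 10j + 4. Then (10j + 4)³ = 1000j³ + 1200j² + 480j + 64 = 10(100j³ + 120j² + 48j + 6) + 4, so N³ ≡ 4 (mod 10).

Converse. Suppose N³ ≡ 4 (mod 10). The only residue r in {0, …, 9} with r³ ≡ 4 (mod 10) is r = 4, so N ≡ 4 (mod 10).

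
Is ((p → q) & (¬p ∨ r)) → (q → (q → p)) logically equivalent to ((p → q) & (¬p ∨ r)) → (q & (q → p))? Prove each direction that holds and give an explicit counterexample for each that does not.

(⇒) This fails. Under r = F, p = F, q = F, the left side is true but the right side is false.

(⇐) Assume the antecedent. If r is true, the antecedent forces (r = T, p = T, q = F) or (r = T, p = T, q = T), and the consequent holds there. If r is false, the antecedent forces (r = F, p = T, q = F) or (r = F, p = T, q = T), and the consequent holds there. Either way the consequent holds.

Not equivalent: only (⇐) holds.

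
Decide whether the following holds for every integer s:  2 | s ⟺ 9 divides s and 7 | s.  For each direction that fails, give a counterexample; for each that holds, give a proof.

(⇒) fails and (⇐) fails.

Forward direction. This fails: take s = 2. Certainly 2 ∣ 2, but 9 ∤ 2.

Converse. This fails: take s = 63. Both 9 ∣ 63 and 7 ∣ 63, yet 63 is not a multiple of 2 (since 63 = 31·2 + 1), so 2 ∤ 63.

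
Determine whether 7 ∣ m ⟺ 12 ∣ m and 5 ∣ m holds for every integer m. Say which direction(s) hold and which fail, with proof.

(⇒) fails and (⇐) fails.

(→) This fails: take m = 7. Certainly 7 ∣ 7, but 12 ∤ 7.

(←) This fails: take m = 60. Both 12 ∣ 60 and 5 ∣ 60, yet 60 is not a multiple of 7 (since 60 = 8·7 + 4), so 7 ∤ 60.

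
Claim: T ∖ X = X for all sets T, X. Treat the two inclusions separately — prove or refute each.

Forward inclusion. This inclusion fails. Take T = {1}, X = ∅; then 1 ∈ T ∖ X but 1 ∉ X.

Reverse inclusion. This inclusion fails. Take T = ∅, X = {1}; then 1 ∈ X but 1 ∉ T ∖ X.

(⊆) fails and (⊇) fails.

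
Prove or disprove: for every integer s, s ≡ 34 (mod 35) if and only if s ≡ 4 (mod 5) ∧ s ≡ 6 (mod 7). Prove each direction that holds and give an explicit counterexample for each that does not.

(⟹) Suppose s ≡ 34 (mod 35); write s = 35j + 34. Since 5 ∣ 35, reducing mod 5 gives s ≡ 34 ≡ 4 (mod 5); since 7 ∣ 35, reducing mod 7 gives s ≡ 34 ≡ 6 (mod 7).

(⟸) Conversely, if s ≡ 4 (mod 5) and s ≡ 6 (mod 7), then by the Chinese remainder theorem s ≡ 34 (mod 35). This is exactly s ≡ 34 (mod 35).

The biconditional holds.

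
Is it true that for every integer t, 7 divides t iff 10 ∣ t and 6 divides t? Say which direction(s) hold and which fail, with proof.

(→) This fails: take t = 7. Certainly 7 ∣ 7, but 10 ∤ 7.

(←) This fails: take t = 30. Both 10 ∣ 30 and 6 ∣ 30, yet 30 is not a multiple of 7 (since 30 = 4·7 + 2), so 7 ∤ 30.

Neither implication holds.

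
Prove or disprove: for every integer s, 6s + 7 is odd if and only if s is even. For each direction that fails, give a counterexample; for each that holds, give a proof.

Not equivalent: only (⇐) holds.

[⇒] This fails: take s = 7. Then 6s + 7 = 49, which is odd, yet s = 7 is odd, not even.

[⇐] Suppose s is even. Since 6 is even, 6s is even for every s, so 6s + 7 has the same parity as 7, which is odd. Hence 6s + 7 is odd.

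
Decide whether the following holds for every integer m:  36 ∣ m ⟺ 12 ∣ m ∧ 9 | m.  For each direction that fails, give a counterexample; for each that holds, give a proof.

(⟹) If 36 ∣ m, write m = 36q. Since 36 = 3·12, m = 12·(3q), so 12 ∣ m; and since 36 = 4·9, m = 9·(4q), so 9 ∣ m.

(⟸) Suppose 12 ∣ m and 9 ∣ m. Any common multiple of 12 and 9 is a multiple of their lcm; here lcm(12, 9) = 12·9/gcd(12, 9) = 108/3 = 36, so 36 ∣ m.

Both implications hold.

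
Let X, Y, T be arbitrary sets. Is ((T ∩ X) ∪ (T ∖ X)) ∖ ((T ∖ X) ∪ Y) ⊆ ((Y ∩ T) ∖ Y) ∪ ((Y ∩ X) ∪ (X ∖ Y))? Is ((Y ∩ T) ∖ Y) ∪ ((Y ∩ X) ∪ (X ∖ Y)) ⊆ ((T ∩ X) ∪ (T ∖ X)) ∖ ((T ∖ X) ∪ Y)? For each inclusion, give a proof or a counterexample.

(⊆) holds; (⊇) fails.

(⊆) Let x ∈ ((T ∩ X) ∪ (T ∖ X)) ∖ ((T ∖ X) ∪ Y). Then x ∈ X ∩ T and x ∉ Y, from which x ∈ ((Y ∩ T) ∖ Y) ∪ ((Y ∩ X) ∪ (X ∖ Y)).

(⊇) This inclusion fails. Take X = {1}, Y = ∅, T = ∅; then 1 ∈ ((Y ∩ T) ∖ Y) ∪ ((Y ∩ X) ∪ (X ∖ Y)) but 1 ∉ ((T ∩ X) ∪ (T ∖ X)) ∖ ((T ∖ X) ∪ Y).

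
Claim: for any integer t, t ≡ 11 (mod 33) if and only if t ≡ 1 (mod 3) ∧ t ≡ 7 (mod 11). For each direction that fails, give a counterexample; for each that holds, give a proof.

(⟹) This fails: t = 11 gives 11 ≡ 11 (mod 33) but 11 ≡ 2 (mod 3), so the conjunction on the right does not hold.

(⟸) This fails: t = 7 satisfies both congruences on the right (7 ≡ 1 mod 3 and 7 ≡ 7 mod 11) yet 7 ≡ 7 (mod 33), not 11.

Both directions fail.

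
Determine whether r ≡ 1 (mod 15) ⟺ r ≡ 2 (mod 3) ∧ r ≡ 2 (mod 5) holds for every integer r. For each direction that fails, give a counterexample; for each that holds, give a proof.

Neither implication holds.

(⇒) This fails: r = 1 gives 1 ≡ 1 (mod 15) but 1 ≡ 1 (mod 3), so the conjunction on the right does not hold.

(⇐) This fails: r = 2 satisfies both congruences on the right (2 ≡ 2 mod 3 and 2 ≡ 2 mod 5) yet 2 ≡ 2 (mod 15), not 1.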